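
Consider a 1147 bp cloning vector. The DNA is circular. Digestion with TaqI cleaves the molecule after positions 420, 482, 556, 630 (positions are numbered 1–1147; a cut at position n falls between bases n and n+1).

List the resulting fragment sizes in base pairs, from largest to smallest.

937, 74, 74, 62 bp

Circular molecule, 4 cuts → 4 fragments:
  482 − 420 = 62 bp
  556 − 482 = 74 bp
  630 − 556 = 74 bp
  wrap: 1147 − 630 + 420 = 937 bp
Sorted largest to smallest: 937, 74, 74, 62 bp.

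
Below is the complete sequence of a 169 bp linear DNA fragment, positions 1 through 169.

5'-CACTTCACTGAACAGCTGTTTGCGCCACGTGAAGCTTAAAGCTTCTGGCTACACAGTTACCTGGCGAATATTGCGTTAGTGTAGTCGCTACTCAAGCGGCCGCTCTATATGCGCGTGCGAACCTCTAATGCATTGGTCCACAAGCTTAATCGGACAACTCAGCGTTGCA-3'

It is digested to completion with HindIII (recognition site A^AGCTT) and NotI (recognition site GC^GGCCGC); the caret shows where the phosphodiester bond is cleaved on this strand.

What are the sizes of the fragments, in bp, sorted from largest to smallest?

HindIII sites (AAGCTT) start at positions 32, 39, 142.
HindIII cuts after the first base of each site, so after positions 32, 39, 142.
The NotI site (GCGGCCGC) starts at position 96.
NotI cuts after base 2 of each site, so after position 97.
Combined cut positions: 32, 39, 97, 142.
Linear molecule, 4 cuts → 5 fragments:
  1–32 → 32 bp
  33–39 → 7 bp
  40–97 → 58 bp
  98–142 → 45 bp
  143–169 → 27 bp
Sorted largest to smallest: 58, 45, 32, 27, 7 bp.

58, 45, 32, 27, 7 bp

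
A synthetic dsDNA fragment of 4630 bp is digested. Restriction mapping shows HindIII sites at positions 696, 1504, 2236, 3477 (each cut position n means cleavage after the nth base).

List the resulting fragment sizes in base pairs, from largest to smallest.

1241, 1153, 808, 732, 696 bp

Linear molecule, 4 cuts → 5 fragments:
  696 − 0 = 696 bp
  1504 − 696 = 808 bp
  2236 − 1504 = 732 bp
  3477 − 2236 = 1241 bp
  4630 − 3477 = 1153 bp
Sorted largest to smallest: 1241, 1153, 808, 732, 696 bp.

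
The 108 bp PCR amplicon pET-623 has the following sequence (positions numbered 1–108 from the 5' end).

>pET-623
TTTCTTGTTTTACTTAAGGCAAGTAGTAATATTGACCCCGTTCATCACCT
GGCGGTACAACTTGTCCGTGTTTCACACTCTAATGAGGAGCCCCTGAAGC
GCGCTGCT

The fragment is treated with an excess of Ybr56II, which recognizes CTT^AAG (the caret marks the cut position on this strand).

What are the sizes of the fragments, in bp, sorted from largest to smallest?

The Ybr56II site (CTTAAG) starts at position 13.
Ybr56II cuts after base 3 of each site, so after position 15.
Linear molecule, 1 cut → 2 fragments:
  1–15 → 15 bp
  16–108 → 93 bp
Sorted largest to smallest: 93, 15 bp.

93, 15 bp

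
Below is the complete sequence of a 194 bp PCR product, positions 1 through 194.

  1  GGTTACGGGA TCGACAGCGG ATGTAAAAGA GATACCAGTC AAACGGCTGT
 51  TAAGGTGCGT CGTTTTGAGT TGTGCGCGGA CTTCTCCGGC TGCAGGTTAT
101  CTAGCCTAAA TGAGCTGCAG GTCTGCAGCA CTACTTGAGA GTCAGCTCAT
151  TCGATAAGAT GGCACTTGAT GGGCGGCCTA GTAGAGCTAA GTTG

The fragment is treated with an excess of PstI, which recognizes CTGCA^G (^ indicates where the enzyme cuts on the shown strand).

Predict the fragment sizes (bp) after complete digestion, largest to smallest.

94, 67, 25, 8 bp

PstI sites (CTGCAG) start at positions 90, 115, 123.
PstI cuts after base 5 of each site (before the last base), so after positions 94, 119, 127.
Linear molecule, 3 cuts → 4 fragments:
  1–94 → 94 bp
  95–119 → 25 bp
  120–127 → 8 bp
  128–194 → 67 bp
Sorted largest to smallest: 94, 67, 25, 8 bp.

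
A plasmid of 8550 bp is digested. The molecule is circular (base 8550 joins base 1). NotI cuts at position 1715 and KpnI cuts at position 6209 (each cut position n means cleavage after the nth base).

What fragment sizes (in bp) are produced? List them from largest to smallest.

4494, 4056 bp

Combined cut positions (sorted): 1715, 6209.
Circular molecule, 2 cuts → 2 fragments:
  6209 − 1715 = 4494 bp
  wrap: 8550 − 6209 + 1715 = 4056 bp
Sorted largest to smallest: 4494, 4056 bp.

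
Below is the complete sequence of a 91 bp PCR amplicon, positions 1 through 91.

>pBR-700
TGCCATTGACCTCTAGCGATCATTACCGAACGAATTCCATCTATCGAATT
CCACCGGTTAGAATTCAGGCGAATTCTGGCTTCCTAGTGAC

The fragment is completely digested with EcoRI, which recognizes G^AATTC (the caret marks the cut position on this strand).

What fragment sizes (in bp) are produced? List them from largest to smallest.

32, 20, 15, 14, 10 bp

EcoRI sites (GAATTC) start at positions 32, 46, 61, 71.
EcoRI cuts after the first base of each site, so after positions 32, 46, 61, 71.
Linear molecule, 4 cuts → 5 fragments:
  1–32 → 32 bp
  33–46 → 14 bp
  47–61 → 15 bp
  62–71 → 10 bp
  72–91 → 20 bp
Sorted largest to smallest: 32, 20, 15, 14, 10 bp.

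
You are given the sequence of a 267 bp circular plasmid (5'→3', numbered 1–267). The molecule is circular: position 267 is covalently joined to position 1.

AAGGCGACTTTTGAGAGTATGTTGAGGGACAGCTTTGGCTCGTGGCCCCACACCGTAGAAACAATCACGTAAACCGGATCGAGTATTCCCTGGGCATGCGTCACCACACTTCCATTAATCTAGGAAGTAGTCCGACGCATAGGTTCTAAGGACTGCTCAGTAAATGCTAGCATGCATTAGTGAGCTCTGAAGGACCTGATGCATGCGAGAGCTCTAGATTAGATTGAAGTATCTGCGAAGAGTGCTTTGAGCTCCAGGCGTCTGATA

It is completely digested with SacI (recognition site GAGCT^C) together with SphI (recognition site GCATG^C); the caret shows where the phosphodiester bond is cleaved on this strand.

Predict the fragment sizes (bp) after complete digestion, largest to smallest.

SacI sites (GAGCTC) start at positions 182, 209, 249.
SacI cuts after base 5 of each site (before the last base), so after positions 186, 213, 253.
SphI sites (GCATGC) start at positions 94, 170, 201.
SphI cuts after base 5 of each site (before the last base), so after positions 98, 174, 205.
Combined cut positions: 98, 174, 186, 205, 213, 253.
Circular molecule, 6 cuts → 6 fragments:
  99–174 → 76 bp
  175–186 → 12 bp
  187–205 → 19 bp
  206–213 → 8 bp
  214–253 → 40 bp
  254–267 then 1–98 → 14 + 98 = 112 bp
Sorted largest to smallest: 112, 76, 40, 19, 12, 8 bp.

112, 76, 40, 19, 12, 8 bp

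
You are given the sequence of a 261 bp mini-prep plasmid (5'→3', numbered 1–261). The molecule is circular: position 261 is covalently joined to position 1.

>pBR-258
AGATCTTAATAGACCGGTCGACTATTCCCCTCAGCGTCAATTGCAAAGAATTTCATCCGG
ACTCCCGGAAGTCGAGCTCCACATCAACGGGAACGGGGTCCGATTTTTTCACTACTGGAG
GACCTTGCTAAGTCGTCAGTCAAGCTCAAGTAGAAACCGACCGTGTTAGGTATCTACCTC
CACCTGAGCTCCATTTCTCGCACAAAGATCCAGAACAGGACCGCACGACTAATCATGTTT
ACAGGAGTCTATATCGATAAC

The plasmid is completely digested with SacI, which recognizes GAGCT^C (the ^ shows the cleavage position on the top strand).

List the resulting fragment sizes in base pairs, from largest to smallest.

SacI sites (GAGCTC) start at positions 74, 186.
SacI cuts after base 5 of each site (before the last base), so after positions 78, 190.
Circular molecule, 2 cuts → 2 fragments:
  79–190 → 112 bp
  191–261 then 1–78 → 71 + 78 = 149 bp
Sorted largest to smallest: 149, 112 bp.

149, 112 bp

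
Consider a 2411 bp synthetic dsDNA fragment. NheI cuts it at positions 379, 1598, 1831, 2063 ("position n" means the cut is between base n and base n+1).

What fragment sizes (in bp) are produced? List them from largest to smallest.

Linear molecule, 4 cuts → 5 fragments:
  379 − 0 = 379 bp
  1598 − 379 = 1219 bp
  1831 − 1598 = 233 bp
  2063 − 1831 = 232 bp
  2411 − 2063 = 348 bp
Sorted largest to smallest: 1219, 379, 348, 233, 232 bp.

1219, 379, 348, 233, 232 bp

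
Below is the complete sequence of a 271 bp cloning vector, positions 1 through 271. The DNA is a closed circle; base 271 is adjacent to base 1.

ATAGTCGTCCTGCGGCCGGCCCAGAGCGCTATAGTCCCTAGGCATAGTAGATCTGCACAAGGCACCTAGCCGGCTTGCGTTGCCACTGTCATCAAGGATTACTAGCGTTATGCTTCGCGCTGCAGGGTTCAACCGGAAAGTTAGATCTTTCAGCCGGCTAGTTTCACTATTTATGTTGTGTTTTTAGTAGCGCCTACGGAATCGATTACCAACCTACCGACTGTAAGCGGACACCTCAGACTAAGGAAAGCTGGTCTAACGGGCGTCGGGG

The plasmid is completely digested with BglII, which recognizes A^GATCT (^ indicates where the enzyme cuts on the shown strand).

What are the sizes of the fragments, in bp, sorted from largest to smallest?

177, 94 bp

BglII sites (AGATCT) start at positions 49, 143.
BglII cuts after the first base of each site, so after positions 49, 143.
Circular molecule, 2 cuts → 2 fragments:
  50–143 → 94 bp
  144–271 then 1–49 → 128 + 49 = 177 bp
Sorted largest to smallest: 177, 94 bp.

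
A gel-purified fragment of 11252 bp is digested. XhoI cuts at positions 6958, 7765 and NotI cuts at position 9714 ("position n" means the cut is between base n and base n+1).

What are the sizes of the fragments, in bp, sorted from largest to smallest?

6958, 1949, 1538, 807 bp

Combined cut positions (sorted): 6958, 7765, 9714.
Linear molecule, 3 cuts → 4 fragments:
  6958 − 0 = 6958 bp
  7765 − 6958 = 807 bp
  9714 − 7765 = 1949 bp
  11252 − 9714 = 1538 bp
Sorted largest to smallest: 6958, 1949, 1538, 807 bp.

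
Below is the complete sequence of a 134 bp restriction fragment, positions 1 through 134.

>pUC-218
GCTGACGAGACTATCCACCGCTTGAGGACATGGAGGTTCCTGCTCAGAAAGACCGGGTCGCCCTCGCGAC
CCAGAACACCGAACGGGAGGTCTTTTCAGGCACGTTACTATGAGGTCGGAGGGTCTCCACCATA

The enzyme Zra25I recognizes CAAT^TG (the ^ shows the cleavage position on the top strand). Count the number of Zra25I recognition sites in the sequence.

No occurrence of CAATTG is present in the sequence.
Zra25I does not cut: 0 sites.

0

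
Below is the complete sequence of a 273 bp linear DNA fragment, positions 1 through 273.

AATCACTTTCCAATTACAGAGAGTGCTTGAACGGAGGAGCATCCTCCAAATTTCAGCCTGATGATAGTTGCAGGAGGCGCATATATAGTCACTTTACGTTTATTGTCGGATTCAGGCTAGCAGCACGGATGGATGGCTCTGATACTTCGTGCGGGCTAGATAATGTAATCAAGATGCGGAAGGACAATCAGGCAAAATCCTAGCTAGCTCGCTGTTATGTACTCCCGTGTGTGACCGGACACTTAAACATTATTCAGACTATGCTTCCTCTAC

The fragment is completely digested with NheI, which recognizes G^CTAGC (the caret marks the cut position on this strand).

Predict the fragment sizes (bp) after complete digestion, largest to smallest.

NheI sites (GCTAGC) start at positions 116, 203.
NheI cuts after the first base of each site, so after positions 116, 203.
Linear molecule, 2 cuts → 3 fragments:
  1–116 → 116 bp
  117–203 → 87 bp
  204–273 → 70 bp
Sorted largest to smallest: 116, 87, 70 bp.

116, 87, 70 bp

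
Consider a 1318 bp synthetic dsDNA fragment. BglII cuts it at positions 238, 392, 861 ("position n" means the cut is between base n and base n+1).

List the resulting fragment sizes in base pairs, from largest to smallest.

Linear molecule, 3 cuts → 4 fragments:
  238 − 0 = 238 bp
  392 − 238 = 154 bp
  861 − 392 = 469 bp
  1318 − 861 = 457 bp
Sorted largest to smallest: 469, 457, 238, 154 bp.

469, 457, 238, 154 bp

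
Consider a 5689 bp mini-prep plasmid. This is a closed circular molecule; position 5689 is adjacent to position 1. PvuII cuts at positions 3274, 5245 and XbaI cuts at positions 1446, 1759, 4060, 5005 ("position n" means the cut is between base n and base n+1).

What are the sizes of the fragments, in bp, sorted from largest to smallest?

Combined cut positions (sorted): 1446, 1759, 3274, 4060, 5005, 5245.
Circular molecule, 6 cuts → 6 fragments:
  1759 − 1446 = 313 bp
  3274 − 1759 = 1515 bp
  4060 − 3274 = 786 bp
  5005 − 4060 = 945 bp
  5245 − 5005 = 240 bp
  wrap: 5689 − 5245 + 1446 = 1890 bp
Sorted largest to smallest: 1890, 1515, 945, 786, 313, 240 bp.

1890, 1515, 945, 786, 313, 240 bp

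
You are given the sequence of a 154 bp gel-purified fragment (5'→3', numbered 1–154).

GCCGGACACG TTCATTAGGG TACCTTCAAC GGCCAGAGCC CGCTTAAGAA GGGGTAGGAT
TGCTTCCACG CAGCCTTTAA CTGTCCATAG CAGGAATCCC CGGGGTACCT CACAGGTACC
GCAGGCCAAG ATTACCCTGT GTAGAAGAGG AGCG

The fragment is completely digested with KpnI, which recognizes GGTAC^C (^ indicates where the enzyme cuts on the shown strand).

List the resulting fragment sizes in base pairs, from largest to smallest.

KpnI sites (GGTACC) start at positions 19, 104, 115.
KpnI cuts after base 5 of each site (before the last base), so after positions 23, 108, 119.
Linear molecule, 3 cuts → 4 fragments:
  1–23 → 23 bp
  24–108 → 85 bp
  109–119 → 11 bp
  120–154 → 35 bp
Sorted largest to smallest: 85, 35, 23, 11 bp.

85, 35, 23, 11 bp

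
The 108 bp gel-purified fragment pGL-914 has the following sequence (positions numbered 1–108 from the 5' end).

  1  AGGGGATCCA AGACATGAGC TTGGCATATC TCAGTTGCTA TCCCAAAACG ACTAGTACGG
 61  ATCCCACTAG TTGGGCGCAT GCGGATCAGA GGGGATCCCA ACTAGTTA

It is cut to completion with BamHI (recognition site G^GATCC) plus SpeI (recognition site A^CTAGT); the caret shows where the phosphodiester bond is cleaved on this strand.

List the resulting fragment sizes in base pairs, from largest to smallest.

BamHI sites (GGATCC) start at positions 4, 59, 93.
BamHI cuts after the first base of each site, so after positions 4, 59, 93.
SpeI sites (ACTAGT) start at positions 51, 66, 101.
SpeI cuts after the first base of each site, so after positions 51, 66, 101.
Combined cut positions: 4, 51, 59, 66, 93, 101.
Linear molecule, 6 cuts → 7 fragments:
  1–4 → 4 bp
  5–51 → 47 bp
  52–59 → 8 bp
  60–66 → 7 bp
  67–93 → 27 bp
  94–101 → 8 bp
  102–108 → 7 bp
Sorted largest to smallest: 47, 27, 8, 8, 7, 7, 4 bp.

47, 27, 8, 8, 7, 7, 4 bp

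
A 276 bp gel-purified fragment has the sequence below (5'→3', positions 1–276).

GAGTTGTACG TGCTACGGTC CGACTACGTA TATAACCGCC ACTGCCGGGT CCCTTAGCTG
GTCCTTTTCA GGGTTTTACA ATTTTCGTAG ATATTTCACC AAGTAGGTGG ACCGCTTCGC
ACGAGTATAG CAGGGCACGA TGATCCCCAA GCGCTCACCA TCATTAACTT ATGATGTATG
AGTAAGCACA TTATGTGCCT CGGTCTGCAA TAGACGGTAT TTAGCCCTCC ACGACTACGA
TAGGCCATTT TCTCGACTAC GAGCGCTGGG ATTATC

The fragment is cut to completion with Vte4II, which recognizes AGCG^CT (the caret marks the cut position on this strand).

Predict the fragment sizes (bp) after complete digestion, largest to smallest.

Vte4II sites (AGCGCT) start at positions 150, 262.
Vte4II cuts after base 4 of each site, so after positions 153, 265.
Linear molecule, 2 cuts → 3 fragments:
  1–153 → 153 bp
  154–265 → 112 bp
  266–276 → 11 bp
Sorted largest to smallest: 153, 112, 11 bp.

153, 112, 11 bp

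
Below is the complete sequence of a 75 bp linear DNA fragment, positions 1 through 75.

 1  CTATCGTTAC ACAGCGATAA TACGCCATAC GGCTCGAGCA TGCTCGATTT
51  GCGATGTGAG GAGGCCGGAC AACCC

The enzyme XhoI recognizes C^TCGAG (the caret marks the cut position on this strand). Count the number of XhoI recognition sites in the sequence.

1

CTCGAG occurs starting at position 33.
XhoI cuts at 1 site.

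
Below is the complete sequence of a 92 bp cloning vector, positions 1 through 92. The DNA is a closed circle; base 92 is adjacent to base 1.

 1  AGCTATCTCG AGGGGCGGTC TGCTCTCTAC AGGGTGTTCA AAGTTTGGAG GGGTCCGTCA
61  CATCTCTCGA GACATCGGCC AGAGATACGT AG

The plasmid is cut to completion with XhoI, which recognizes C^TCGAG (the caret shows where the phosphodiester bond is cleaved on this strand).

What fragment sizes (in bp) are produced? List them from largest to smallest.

XhoI sites (CTCGAG) start at positions 7, 66.
XhoI cuts after the first base of each site, so after positions 7, 66.
Circular molecule, 2 cuts → 2 fragments:
  8–66 → 59 bp
  67–92 then 1–7 → 26 + 7 = 33 bp
Sorted largest to smallest: 59, 33 bp.

59, 33 bp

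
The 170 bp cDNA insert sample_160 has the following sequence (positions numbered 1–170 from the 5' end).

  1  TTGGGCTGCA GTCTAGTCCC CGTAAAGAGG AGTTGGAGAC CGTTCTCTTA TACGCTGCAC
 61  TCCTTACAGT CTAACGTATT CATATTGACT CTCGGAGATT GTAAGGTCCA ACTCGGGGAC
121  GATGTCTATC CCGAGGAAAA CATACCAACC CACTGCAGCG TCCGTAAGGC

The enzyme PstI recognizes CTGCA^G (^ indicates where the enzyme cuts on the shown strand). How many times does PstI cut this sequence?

CTGCAG occurs starting at positions 6, 153.
PstI cuts at 2 sites.

2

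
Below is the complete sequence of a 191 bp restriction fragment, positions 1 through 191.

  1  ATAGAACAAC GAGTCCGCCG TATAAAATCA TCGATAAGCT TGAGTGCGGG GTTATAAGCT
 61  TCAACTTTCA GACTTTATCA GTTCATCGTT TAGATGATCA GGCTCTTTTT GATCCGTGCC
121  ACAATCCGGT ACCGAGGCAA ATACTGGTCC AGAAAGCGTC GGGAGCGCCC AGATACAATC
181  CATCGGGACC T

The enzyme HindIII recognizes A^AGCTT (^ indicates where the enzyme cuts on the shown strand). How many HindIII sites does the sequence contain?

2

AAGCTT occurs starting at positions 36, 56.
HindIII cuts at 2 sites.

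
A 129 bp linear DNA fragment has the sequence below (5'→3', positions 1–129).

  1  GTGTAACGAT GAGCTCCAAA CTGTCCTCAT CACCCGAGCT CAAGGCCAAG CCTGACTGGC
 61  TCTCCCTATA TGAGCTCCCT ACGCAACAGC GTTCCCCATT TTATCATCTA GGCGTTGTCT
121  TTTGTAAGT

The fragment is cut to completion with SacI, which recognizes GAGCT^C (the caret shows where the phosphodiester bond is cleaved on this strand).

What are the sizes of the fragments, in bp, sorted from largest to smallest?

SacI sites (GAGCTC) start at positions 11, 36, 72.
SacI cuts after base 5 of each site (before the last base), so after positions 15, 40, 76.
Linear molecule, 3 cuts → 4 fragments:
  1–15 → 15 bp
  16–40 → 25 bp
  41–76 → 36 bp
  77–129 → 53 bp
Sorted largest to smallest: 53, 36, 25, 15 bp.

53, 36, 25, 15 bp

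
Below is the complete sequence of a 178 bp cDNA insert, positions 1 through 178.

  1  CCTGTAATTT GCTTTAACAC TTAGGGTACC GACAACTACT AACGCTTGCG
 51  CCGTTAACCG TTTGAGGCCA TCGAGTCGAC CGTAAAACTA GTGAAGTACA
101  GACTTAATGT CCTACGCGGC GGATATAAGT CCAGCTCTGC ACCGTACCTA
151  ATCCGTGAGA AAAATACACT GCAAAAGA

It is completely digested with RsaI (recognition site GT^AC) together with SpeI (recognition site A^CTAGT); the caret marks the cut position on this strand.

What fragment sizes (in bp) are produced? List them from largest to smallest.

60, 48, 33, 27, 10 bp

RsaI sites (GTAC) start at positions 26, 96, 144.
RsaI cuts after base 2 of each site, so after positions 27, 97, 145.
The SpeI site (ACTAGT) starts at position 87.
SpeI cuts after the first base of each site, so after position 87.
Combined cut positions: 27, 87, 97, 145.
Linear molecule, 4 cuts → 5 fragments:
  1–27 → 27 bp
  28–87 → 60 bp
  88–97 → 10 bp
  98–145 → 48 bp
  146–178 → 33 bp
Sorted largest to smallest: 60, 48, 33, 27, 10 bp.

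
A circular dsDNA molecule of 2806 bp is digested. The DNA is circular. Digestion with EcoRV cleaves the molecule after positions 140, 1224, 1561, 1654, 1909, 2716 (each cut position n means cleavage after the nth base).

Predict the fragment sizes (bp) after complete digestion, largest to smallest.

Circular molecule, 6 cuts → 6 fragments:
  1224 − 140 = 1084 bp
  1561 − 1224 = 337 bp
  1654 − 1561 = 93 bp
  1909 − 1654 = 255 bp
  2716 − 1909 = 807 bp
  wrap: 2806 − 2716 + 140 = 230 bp
Sorted largest to smallest: 1084, 807, 337, 255, 230, 93 bp.

1084, 807, 337, 255, 230, 93 bp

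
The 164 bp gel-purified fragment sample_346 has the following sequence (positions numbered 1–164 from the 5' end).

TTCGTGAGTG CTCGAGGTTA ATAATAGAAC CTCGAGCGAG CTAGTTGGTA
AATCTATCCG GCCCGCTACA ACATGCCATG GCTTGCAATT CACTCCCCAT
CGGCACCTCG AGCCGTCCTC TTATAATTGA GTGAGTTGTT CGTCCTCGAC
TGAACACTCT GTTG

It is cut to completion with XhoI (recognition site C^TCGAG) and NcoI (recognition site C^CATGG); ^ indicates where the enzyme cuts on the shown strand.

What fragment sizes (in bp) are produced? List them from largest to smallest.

XhoI sites (CTCGAG) start at positions 11, 31, 107.
XhoI cuts after the first base of each site, so after positions 11, 31, 107.
The NcoI site (CCATGG) starts at position 76.
NcoI cuts after the first base of each site, so after position 76.
Combined cut positions: 11, 31, 76, 107.
Linear molecule, 4 cuts → 5 fragments:
  1–11 → 11 bp
  12–31 → 20 bp
  32–76 → 45 bp
  77–107 → 31 bp
  108–164 → 57 bp
Sorted largest to smallest: 57, 45, 31, 20, 11 bp.

57, 45, 31, 20, 11 bp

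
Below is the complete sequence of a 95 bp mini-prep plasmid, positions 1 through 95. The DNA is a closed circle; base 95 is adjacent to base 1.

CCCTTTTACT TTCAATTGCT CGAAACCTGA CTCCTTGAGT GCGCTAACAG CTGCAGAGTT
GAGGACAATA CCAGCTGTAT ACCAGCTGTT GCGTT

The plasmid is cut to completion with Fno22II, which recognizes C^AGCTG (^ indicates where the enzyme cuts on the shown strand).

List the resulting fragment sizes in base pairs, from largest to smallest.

Fno22II sites (CAGCTG) start at positions 48, 72, 83.
Fno22II cuts after the first base of each site, so after positions 48, 72, 83.
Circular molecule, 3 cuts → 3 fragments:
  49–72 → 24 bp
  73–83 → 11 bp
  84–95 then 1–48 → 12 + 48 = 60 bp
Sorted largest to smallest: 60, 24, 11 bp.

60, 24, 11 bp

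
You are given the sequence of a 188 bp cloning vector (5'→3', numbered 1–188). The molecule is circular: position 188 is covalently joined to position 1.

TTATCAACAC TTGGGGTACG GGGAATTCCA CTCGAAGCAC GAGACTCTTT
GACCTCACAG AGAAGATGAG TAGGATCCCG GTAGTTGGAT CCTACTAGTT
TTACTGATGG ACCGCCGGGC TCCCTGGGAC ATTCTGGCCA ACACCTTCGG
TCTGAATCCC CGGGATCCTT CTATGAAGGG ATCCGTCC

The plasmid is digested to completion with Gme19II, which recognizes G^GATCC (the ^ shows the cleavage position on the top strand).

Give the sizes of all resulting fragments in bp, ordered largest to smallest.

82, 76, 16, 14 bp

Gme19II sites (GGATCC) start at positions 73, 87, 163, 179.
Gme19II cuts after the first base of each site, so after positions 73, 87, 163, 179.
Circular molecule, 4 cuts → 4 fragments:
  74–87 → 14 bp
  88–163 → 76 bp
  164–179 → 16 bp
  180–188 then 1–73 → 9 + 73 = 82 bp
Sorted largest to smallest: 82, 76, 16, 14 bp.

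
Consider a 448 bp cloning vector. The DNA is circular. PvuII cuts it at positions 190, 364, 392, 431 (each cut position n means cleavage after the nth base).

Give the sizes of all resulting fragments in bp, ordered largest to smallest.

Circular molecule, 4 cuts → 4 fragments:
  364 − 190 = 174 bp
  392 − 364 = 28 bp
  431 − 392 = 39 bp
  wrap: 448 − 431 + 190 = 207 bp
Sorted largest to smallest: 207, 174, 39, 28 bp.

207, 174, 39, 28 bp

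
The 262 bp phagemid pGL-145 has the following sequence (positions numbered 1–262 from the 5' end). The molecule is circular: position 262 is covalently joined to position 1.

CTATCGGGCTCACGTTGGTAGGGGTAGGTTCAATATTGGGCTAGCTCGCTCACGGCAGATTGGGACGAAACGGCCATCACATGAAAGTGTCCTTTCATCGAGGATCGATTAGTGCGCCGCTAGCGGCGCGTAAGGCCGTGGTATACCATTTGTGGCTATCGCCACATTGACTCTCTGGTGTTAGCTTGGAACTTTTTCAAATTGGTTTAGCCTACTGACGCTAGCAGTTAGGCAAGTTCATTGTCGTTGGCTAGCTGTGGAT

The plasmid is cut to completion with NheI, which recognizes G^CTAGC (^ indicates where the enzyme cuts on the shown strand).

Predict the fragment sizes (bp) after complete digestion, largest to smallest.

NheI sites (GCTAGC) start at positions 40, 119, 220, 250.
NheI cuts after the first base of each site, so after positions 40, 119, 220, 250.
Circular molecule, 4 cuts → 4 fragments:
  41–119 → 79 bp
  120–220 → 101 bp
  221–250 → 30 bp
  251–262 then 1–40 → 12 + 40 = 52 bp
Sorted largest to smallest: 101, 79, 52, 30 bp.

101, 79, 52, 30 bp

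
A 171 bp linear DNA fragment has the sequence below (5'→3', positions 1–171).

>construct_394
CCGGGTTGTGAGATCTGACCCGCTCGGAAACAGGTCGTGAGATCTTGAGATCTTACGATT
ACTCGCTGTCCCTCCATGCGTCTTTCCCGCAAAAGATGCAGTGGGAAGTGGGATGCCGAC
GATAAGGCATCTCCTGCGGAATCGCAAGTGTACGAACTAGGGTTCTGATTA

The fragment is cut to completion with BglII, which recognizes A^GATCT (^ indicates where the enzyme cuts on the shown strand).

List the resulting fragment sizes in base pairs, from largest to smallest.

123, 29, 11, 8 bp

BglII sites (AGATCT) start at positions 11, 40, 48.
BglII cuts after the first base of each site, so after positions 11, 40, 48.
Linear molecule, 3 cuts → 4 fragments:
  1–11 → 11 bp
  12–40 → 29 bp
  41–48 → 8 bp
  49–171 → 123 bp
Sorted largest to smallest: 123, 29, 11, 8 bp.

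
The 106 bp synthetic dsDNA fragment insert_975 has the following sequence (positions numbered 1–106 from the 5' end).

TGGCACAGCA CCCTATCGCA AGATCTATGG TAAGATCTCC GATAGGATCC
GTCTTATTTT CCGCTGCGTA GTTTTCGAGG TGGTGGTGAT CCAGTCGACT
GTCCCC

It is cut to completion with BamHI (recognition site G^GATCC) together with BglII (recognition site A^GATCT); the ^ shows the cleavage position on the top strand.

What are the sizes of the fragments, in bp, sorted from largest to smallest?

61, 21, 12, 12 bp

The BamHI site (GGATCC) starts at position 45.
BamHI cuts after the first base of each site, so after position 45.
BglII sites (AGATCT) start at positions 21, 33.
BglII cuts after the first base of each site, so after positions 21, 33.
Combined cut positions: 21, 33, 45.
Linear molecule, 3 cuts → 4 fragments:
  1–21 → 21 bp
  22–33 → 12 bp
  34–45 → 12 bp
  46–106 → 61 bp
Sorted largest to smallest: 61, 21, 12, 12 bp.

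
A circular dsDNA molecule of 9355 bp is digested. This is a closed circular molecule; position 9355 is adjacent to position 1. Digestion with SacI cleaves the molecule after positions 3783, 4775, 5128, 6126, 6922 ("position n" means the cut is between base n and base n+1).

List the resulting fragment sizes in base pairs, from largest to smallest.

Circular molecule, 5 cuts → 5 fragments:
  4775 − 3783 = 992 bp
  5128 − 4775 = 353 bp
  6126 − 5128 = 998 bp
  6922 − 6126 = 796 bp
  wrap: 9355 − 6922 + 3783 = 6216 bp
Sorted largest to smallest: 6216, 998, 992, 796, 353 bp.

6216, 998, 992, 796, 353 bp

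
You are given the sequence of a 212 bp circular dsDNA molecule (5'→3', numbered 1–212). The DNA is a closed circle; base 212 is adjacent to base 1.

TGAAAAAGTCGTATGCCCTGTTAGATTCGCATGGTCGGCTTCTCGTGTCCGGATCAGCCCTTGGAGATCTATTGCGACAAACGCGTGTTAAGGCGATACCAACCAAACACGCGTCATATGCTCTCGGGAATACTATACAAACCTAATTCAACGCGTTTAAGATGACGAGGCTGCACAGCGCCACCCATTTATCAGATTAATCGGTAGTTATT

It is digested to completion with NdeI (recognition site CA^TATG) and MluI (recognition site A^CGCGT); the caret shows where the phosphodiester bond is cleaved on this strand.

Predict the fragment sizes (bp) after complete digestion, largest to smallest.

142, 35, 28, 7 bp

The NdeI site (CATATG) starts at position 115.
NdeI cuts after base 2 of each site, so after position 116.
MluI sites (ACGCGT) start at positions 81, 109, 151.
MluI cuts after the first base of each site, so after positions 81, 109, 151.
Combined cut positions: 81, 109, 116, 151.
Circular molecule, 4 cuts → 4 fragments:
  82–109 → 28 bp
  110–116 → 7 bp
  117–151 → 35 bp
  152–212 then 1–81 → 61 + 81 = 142 bp
Sorted largest to smallest: 142, 35, 28, 7 bp.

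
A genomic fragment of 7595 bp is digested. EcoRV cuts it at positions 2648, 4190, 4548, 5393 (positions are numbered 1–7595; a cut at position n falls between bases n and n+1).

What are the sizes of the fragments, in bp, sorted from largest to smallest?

2648, 2202, 1542, 845, 358 bp

Linear molecule, 4 cuts → 5 fragments:
  2648 − 0 = 2648 bp
  4190 − 2648 = 1542 bp
  4548 − 4190 = 358 bp
  5393 − 4548 = 845 bp
  7595 − 5393 = 2202 bp
Sorted largest to smallest: 2648, 2202, 1542, 845, 358 bp.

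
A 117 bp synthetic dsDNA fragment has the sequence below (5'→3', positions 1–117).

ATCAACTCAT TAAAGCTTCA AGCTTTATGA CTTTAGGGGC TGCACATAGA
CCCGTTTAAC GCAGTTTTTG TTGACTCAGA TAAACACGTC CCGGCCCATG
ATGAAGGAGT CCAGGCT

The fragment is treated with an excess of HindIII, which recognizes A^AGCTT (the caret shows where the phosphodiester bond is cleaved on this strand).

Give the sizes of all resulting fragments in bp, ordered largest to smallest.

HindIII sites (AAGCTT) start at positions 13, 20.
HindIII cuts after the first base of each site, so after positions 13, 20.
Linear molecule, 2 cuts → 3 fragments:
  1–13 → 13 bp
  14–20 → 7 bp
  21–117 → 97 bp
Sorted largest to smallest: 97, 13, 7 bp.

97, 13, 7 bp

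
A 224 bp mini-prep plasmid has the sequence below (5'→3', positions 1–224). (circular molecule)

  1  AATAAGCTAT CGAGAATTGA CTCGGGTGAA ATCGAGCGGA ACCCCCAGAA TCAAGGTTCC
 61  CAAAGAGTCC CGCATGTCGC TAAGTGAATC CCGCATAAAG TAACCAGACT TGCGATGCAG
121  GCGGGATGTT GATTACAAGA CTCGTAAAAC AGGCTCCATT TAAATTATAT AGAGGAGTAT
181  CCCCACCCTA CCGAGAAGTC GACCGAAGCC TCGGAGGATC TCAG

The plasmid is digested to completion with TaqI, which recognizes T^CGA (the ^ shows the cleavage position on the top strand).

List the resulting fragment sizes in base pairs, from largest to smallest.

167, 35, 22 bp

TaqI sites (TCGA) start at positions 10, 32, 199.
TaqI cuts after the first base of each site, so after positions 10, 32, 199.
Circular molecule, 3 cuts → 3 fragments:
  11–32 → 22 bp
  33–199 → 167 bp
  200–224 then 1–10 → 25 + 10 = 35 bp
Sorted largest to smallest: 167, 35, 22 bp.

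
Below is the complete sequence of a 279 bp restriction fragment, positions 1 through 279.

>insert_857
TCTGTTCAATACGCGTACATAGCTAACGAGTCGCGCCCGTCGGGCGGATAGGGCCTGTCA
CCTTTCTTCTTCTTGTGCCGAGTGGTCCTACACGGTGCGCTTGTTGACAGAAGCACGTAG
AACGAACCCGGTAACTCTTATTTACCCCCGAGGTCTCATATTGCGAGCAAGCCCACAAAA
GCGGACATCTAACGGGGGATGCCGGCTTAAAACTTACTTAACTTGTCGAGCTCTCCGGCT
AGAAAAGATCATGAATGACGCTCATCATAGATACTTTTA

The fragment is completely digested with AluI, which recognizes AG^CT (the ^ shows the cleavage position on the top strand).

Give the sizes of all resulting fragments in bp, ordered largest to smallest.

AluI sites (AGCT) start at positions 21, 229.
AluI cuts after base 2 of each site, so after positions 22, 230.
Linear molecule, 2 cuts → 3 fragments:
  1–22 → 22 bp
  23–230 → 208 bp
  231–279 → 49 bp
Sorted largest to smallest: 208, 49, 22 bp.

208, 49, 22 bp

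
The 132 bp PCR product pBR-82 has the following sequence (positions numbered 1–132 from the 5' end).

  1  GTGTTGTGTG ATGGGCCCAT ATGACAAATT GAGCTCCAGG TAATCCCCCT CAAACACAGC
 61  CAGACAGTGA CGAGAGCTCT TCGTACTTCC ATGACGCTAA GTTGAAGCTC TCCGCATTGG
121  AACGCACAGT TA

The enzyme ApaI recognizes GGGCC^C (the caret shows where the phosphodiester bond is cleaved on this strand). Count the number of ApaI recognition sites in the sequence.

1

GGGCCC occurs starting at position 13.
ApaI cuts at 1 site.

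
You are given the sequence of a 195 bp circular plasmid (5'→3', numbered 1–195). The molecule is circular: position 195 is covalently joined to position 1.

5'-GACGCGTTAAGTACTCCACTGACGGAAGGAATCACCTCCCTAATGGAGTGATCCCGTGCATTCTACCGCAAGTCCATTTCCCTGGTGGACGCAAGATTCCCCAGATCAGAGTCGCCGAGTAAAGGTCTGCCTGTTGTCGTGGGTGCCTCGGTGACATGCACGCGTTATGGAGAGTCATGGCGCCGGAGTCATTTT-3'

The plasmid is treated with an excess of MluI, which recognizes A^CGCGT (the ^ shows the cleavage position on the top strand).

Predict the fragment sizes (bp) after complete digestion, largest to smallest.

MluI sites (ACGCGT) start at positions 2, 160.
MluI cuts after the first base of each site, so after positions 2, 160.
Circular molecule, 2 cuts → 2 fragments:
  3–160 → 158 bp
  161–195 then 1–2 → 35 + 2 = 37 bp
Sorted largest to smallest: 158, 37 bp.

158, 37 bp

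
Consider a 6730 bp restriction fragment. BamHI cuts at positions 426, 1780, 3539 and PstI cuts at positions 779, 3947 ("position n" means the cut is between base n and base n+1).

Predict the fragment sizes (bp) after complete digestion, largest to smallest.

Combined cut positions (sorted): 426, 779, 1780, 3539, 3947.
Linear molecule, 5 cuts → 6 fragments:
  426 − 0 = 426 bp
  779 − 426 = 353 bp
  1780 − 779 = 1001 bp
  3539 − 1780 = 1759 bp
  3947 − 3539 = 408 bp
  6730 − 3947 = 2783 bp
Sorted largest to smallest: 2783, 1759, 1001, 426, 408, 353 bp.

2783, 1759, 1001, 426, 408, 353 bp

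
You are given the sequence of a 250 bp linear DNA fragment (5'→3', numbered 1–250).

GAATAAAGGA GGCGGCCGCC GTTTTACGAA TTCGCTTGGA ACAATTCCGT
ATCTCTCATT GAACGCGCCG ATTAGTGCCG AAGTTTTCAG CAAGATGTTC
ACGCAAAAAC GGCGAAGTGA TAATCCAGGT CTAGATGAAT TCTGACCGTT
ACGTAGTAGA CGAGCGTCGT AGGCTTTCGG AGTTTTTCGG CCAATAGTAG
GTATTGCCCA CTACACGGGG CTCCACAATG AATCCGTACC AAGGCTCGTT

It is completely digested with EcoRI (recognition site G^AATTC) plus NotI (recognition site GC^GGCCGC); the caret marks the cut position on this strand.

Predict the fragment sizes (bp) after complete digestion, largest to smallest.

113, 109, 15, 13 bp

EcoRI sites (GAATTC) start at positions 28, 137.
EcoRI cuts after the first base of each site, so after positions 28, 137.
The NotI site (GCGGCCGC) starts at position 12.
NotI cuts after base 2 of each site, so after position 13.
Combined cut positions: 13, 28, 137.
Linear molecule, 3 cuts → 4 fragments:
  1–13 → 13 bp
  14–28 → 15 bp
  29–137 → 109 bp
  138–250 → 113 bp
Sorted largest to smallest: 113, 109, 15, 13 bp.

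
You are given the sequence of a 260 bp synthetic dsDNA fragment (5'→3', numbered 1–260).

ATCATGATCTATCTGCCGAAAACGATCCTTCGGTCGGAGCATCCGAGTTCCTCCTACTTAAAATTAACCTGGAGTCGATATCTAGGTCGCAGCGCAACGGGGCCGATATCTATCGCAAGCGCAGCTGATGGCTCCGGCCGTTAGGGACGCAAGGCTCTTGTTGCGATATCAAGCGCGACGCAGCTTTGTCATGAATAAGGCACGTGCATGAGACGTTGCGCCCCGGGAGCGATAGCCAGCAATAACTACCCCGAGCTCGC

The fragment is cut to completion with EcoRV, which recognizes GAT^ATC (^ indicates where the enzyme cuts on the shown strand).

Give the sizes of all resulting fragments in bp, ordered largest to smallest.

93, 79, 60, 28 bp

EcoRV sites (GATATC) start at positions 77, 105, 165.
EcoRV cuts after base 3 of each site, so after positions 79, 107, 167.
Linear molecule, 3 cuts → 4 fragments:
  1–79 → 79 bp
  80–107 → 28 bp
  108–167 → 60 bp
  168–260 → 93 bp
Sorted largest to smallest: 93, 79, 60, 28 bp.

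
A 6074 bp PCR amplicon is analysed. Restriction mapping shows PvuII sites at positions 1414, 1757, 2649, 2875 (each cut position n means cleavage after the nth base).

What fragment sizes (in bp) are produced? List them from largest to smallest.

Linear molecule, 4 cuts → 5 fragments:
  1414 − 0 = 1414 bp
  1757 − 1414 = 343 bp
  2649 − 1757 = 892 bp
  2875 − 2649 = 226 bp
  6074 − 2875 = 3199 bp
Sorted largest to smallest: 3199, 1414, 892, 343, 226 bp.

3199, 1414, 892, 343, 226 bp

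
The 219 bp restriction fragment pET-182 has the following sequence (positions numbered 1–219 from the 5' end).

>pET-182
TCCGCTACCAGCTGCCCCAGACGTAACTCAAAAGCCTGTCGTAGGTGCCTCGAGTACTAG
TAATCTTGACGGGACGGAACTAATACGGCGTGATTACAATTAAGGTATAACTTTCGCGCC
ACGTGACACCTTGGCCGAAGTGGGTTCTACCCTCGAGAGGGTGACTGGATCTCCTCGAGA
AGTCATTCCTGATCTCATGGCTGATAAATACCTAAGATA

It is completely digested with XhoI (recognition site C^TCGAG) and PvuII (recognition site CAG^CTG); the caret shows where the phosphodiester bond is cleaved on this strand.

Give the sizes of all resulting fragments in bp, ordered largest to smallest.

XhoI sites (CTCGAG) start at positions 49, 152, 174.
XhoI cuts after the first base of each site, so after positions 49, 152, 174.
The PvuII site (CAGCTG) starts at position 9.
PvuII cuts after base 3 of each site, so after position 11.
Combined cut positions: 11, 49, 152, 174.
Linear molecule, 4 cuts → 5 fragments:
  1–11 → 11 bp
  12–49 → 38 bp
  50–152 → 103 bp
  153–174 → 22 bp
  175–219 → 45 bp
Sorted largest to smallest: 103, 45, 38, 22, 11 bp.

103, 45, 38, 22, 11 bp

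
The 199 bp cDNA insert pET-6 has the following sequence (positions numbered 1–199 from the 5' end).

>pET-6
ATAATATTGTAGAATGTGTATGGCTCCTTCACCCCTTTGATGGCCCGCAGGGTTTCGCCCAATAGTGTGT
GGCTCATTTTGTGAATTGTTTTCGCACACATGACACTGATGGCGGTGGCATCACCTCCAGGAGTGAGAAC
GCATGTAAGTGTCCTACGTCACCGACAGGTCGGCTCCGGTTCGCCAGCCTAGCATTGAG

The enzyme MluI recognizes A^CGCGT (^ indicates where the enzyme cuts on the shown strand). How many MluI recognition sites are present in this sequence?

No occurrence of ACGCGT is present in the sequence.
MluI does not cut: 0 sites.

0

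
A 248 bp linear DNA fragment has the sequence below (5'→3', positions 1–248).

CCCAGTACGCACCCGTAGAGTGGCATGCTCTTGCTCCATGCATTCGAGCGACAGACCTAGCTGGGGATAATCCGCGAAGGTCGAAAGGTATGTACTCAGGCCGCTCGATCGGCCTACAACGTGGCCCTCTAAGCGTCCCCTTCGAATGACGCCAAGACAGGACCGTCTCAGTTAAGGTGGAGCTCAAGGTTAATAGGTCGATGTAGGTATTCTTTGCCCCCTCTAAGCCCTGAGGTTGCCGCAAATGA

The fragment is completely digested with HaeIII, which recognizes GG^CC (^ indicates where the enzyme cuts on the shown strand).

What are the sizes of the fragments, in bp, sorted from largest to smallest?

124, 100, 12, 12 bp

HaeIII sites (GGCC) start at positions 99, 111, 123.
HaeIII cuts after base 2 of each site, so after positions 100, 112, 124.
Linear molecule, 3 cuts → 4 fragments:
  1–100 → 100 bp
  101–112 → 12 bp
  113–124 → 12 bp
  125–248 → 124 bp
Sorted largest to smallest: 124, 100, 12, 12 bp.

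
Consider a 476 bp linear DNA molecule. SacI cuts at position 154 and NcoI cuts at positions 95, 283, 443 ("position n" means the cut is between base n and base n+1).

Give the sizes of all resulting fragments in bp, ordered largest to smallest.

160, 129, 95, 59, 33 bp

Combined cut positions (sorted): 95, 154, 283, 443.
Linear molecule, 4 cuts → 5 fragments:
  95 − 0 = 95 bp
  154 − 95 = 59 bp
  283 − 154 = 129 bp
  443 − 283 = 160 bp
  476 − 443 = 33 bp
Sorted largest to smallest: 160, 129, 95, 59, 33 bp.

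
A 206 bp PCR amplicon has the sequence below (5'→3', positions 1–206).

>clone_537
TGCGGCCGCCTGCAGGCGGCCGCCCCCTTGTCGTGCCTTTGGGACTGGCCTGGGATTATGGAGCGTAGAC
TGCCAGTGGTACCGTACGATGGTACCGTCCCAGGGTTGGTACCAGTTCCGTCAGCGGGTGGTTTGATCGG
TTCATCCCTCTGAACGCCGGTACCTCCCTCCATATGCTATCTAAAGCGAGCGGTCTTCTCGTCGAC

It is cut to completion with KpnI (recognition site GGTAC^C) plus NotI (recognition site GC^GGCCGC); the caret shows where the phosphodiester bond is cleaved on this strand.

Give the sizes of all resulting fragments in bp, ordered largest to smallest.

65, 51, 43, 17, 14, 13, 3 bp

KpnI sites (GGTACC) start at positions 78, 91, 108, 159.
KpnI cuts after base 5 of each site (before the last base), so after positions 82, 95, 112, 163.
NotI sites (GCGGCCGC) start at positions 2, 16.
NotI cuts after base 2 of each site, so after positions 3, 17.
Combined cut positions: 3, 17, 82, 95, 112, 163.
Linear molecule, 6 cuts → 7 fragments:
  1–3 → 3 bp
  4–17 → 14 bp
  18–82 → 65 bp
  83–95 → 13 bp
  96–112 → 17 bp
  113–163 → 51 bp
  164–206 → 43 bp
Sorted largest to smallest: 65, 51, 43, 17, 14, 13, 3 bp.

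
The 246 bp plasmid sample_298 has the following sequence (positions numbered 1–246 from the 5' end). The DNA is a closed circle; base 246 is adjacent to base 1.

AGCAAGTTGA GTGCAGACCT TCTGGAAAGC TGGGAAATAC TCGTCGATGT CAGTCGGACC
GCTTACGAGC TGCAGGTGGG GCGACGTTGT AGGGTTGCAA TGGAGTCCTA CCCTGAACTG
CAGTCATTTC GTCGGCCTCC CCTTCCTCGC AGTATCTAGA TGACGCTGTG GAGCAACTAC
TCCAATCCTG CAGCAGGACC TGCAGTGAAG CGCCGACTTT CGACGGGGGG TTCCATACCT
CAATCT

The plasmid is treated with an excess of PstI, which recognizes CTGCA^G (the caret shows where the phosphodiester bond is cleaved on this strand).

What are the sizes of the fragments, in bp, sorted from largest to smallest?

PstI sites (CTGCAG) start at positions 70, 118, 188, 200.
PstI cuts after base 5 of each site (before the last base), so after positions 74, 122, 192, 204.
Circular molecule, 4 cuts → 4 fragments:
  75–122 → 48 bp
  123–192 → 70 bp
  193–204 → 12 bp
  205–246 then 1–74 → 42 + 74 = 116 bp
Sorted largest to smallest: 116, 70, 48, 12 bp.

116, 70, 48, 12 bp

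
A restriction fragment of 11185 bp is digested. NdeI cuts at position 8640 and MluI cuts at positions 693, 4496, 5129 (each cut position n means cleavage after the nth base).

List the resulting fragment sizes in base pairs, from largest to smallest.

3803, 3511, 2545, 693, 633 bp

Combined cut positions (sorted): 693, 4496, 5129, 8640.
Linear molecule, 4 cuts → 5 fragments:
  693 − 0 = 693 bp
  4496 − 693 = 3803 bp
  5129 − 4496 = 633 bp
  8640 − 5129 = 3511 bp
  11185 − 8640 = 2545 bp
Sorted largest to smallest: 3803, 3511, 2545, 693, 633 bp.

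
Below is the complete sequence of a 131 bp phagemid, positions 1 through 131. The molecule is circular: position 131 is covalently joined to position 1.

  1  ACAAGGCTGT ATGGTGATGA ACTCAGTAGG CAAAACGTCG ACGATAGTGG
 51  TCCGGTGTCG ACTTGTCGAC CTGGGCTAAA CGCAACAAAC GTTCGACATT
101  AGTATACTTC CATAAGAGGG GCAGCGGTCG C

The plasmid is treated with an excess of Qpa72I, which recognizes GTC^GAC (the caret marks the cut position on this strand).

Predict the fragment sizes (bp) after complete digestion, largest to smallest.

Qpa72I sites (GTCGAC) start at positions 37, 57, 65.
Qpa72I cuts after base 3 of each site, so after positions 39, 59, 67.
Circular molecule, 3 cuts → 3 fragments:
  40–59 → 20 bp
  60–67 → 8 bp
  68–131 then 1–39 → 64 + 39 = 103 bp
Sorted largest to smallest: 103, 20, 8 bp.

103, 20, 8 bp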